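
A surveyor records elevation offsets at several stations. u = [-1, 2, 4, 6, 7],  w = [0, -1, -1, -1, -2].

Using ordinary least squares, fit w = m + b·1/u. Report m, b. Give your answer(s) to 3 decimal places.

m = -0.990, b = -0.840

Setting ∂/∂m … = 0 gives: 5·m + (5/84)·b = -5;  (5/84)·m + (9601/7056)·b = -101/84.
Eliminating b: (9601/7056)·(row 1) − (5/84)·(row 2) gives (11995/1764)·m = (9601/7056)·(-5) − (5/84)·(-101/84) = -11875/1764, so m = -2375/2399.
Then b = ((-101/84) − (5/84)·(-2375/2399))/(9601/7056) = -2016/2399.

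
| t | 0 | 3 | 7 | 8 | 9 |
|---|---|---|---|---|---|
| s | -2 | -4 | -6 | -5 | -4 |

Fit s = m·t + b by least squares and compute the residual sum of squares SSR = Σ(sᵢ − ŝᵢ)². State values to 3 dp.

Setting ∂/∂m … = 0 gives: 203·m + 27·b = -130;  27·m + 5·b = -21.
(Σt·t = 203, Σt = 27, Σ1 = 5, Σt·s = -130, Σs = -21.)
Eliminating b: 5·(row 1) − 27·(row 2) gives 286·m = 5·(-130) − 27·(-21) = -83, so m = -83/286.
Then b = ((-21) − 27·(-83/286))/5 = -753/286.
Residuals: 181/286, -71/143, -191/143, -1/22, 178/143; SSR = 1139/286.

SSR = 3.983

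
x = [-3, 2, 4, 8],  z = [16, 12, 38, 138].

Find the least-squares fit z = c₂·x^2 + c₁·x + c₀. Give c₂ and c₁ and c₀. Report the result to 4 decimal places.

c₂ = 1.9841, c₁ = 1.1679, c₀ = 1.6577

The normal system AᵀA·[c₂, c₁, c₀]ᵀ = Aᵀz is [[4449, 557, 93]; [557, 93, 11]; [93, 11, 4]]·[c₂, c₁, c₀]ᵀ = [9632, 1232, 204]ᵀ.
Solving the 3×3 system (Gaussian elimination) gives c₂ = 52323/26371, c₁ = 30799/26371, c₀ = 43714/26371.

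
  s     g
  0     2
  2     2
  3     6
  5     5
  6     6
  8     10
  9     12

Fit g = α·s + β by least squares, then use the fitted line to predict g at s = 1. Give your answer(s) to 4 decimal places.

ĝ = 2.1441

The normal system XᵀX·[α, β]ᵀ = Xᵀg is [[219, 33]; [33, 7]]·[α, β]ᵀ = [271, 43]ᵀ.
Δ = 219·7 − 33² = 444.
α = (271·7 − 33·43)/444 = 239/222; β = (219·43 − 33·271)/444 = 79/74.
At s = 1: ĝ = (239/222)·(1) + (79/74)·(1) = 238/111.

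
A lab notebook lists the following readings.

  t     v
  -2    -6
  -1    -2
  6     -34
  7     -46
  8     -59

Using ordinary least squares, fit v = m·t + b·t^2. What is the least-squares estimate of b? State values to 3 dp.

b = -1.016

The normal equations are: 154·m + 1062·b = -984;  1062·m + 7810·b = -7280.
(Σt·t = 154, Σt·t^2 = 1062, Σt^2·t^2 = 7810, Σt·v = -984, Σt^2·v = -7280.)
Δ = 154·7810 − 1062² = 74896.
m = ((-984)·7810 − 1062·(-7280))/74896 = 2895/4681; b = (154·(-7280) − 1062·(-984))/74896 = -4757/4681.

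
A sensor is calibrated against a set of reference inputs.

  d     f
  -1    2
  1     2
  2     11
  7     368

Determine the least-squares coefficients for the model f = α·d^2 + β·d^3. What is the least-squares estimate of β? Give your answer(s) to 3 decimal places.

Sums needed: Σd^2·d^2 = 2419, Σd^2·d^3 = 16839, Σd^3·d^3 = 117715.
Moment sums: Σd^2·f = 18080, Σd^3·f = 126312.
det = 2419·117715 − 16839² = 1200664.
α = (18080·117715 − 16839·126312)/1200664 = 164929/150083; β = (2419·126312 − 16839·18080)/1200664 = 137451/150083.

β = 0.916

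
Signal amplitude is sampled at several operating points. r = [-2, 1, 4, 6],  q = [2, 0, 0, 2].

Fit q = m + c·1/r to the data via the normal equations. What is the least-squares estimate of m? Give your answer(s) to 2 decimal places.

m = 1.32

Sums needed: Σ1 = 4, Σ1/r = 11/12, Σ1/r·1/r = 193/144.
And Σq = 4, Σ1/r·q = -2/3.
So AᵀA·[m, c]ᵀ = Aᵀq: [[4, 11/12]; [11/12, 193/144]]·[m, c]ᵀ = [4, -2/3]ᵀ.
det = 4·(193/144) − (11/12)² = 217/48.
m = (4·(193/144) − (11/12)·(-2/3))/(217/48) = 860/651; c = (4·(-2/3) − (11/12)·4)/(217/48) = -304/217.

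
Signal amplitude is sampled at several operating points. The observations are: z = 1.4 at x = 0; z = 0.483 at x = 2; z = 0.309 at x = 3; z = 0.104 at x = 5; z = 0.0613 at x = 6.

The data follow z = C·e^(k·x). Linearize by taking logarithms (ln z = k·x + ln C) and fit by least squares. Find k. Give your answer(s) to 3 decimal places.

k = -0.520

Taking logs, ln z = k·x + ln C, so regress ln z on x.
XᵀX = [[74.0000, 16.0000]; [16.0000, 5]], rhs = [-33.0474, -6.6210]ᵀ  (here Σx = 16.0000, Σ(x)² = 74.0000, Σln z = -6.6210, Σx·ln z = -33.0474).
Δ = 74.0000·5 − (16.0000)² = 114.0000; k = (-33.0474·5 − 16.0000·-6.6210)/114.0000 = -0.52018, ln C = (74.0000·-6.6210 − 16.0000·-33.0474)/114.0000 = 0.34038.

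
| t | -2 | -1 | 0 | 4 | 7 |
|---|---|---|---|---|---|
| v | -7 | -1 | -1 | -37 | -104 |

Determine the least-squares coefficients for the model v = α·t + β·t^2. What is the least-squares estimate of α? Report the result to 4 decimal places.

α = -0.9365

Normal-equation sums: Σt·t = 70, Σt·t^2 = 398, Σt^2·t^2 = 2674.
Right-hand side: Σt·v = -861, Σt^2·v = -5717.
Δ = 70·2674 − 398² = 28776.
α = ((-861)·2674 − 398·(-5717))/28776 = -6737/7194; β = (70·(-5717) − 398·(-861))/28776 = -7189/3597.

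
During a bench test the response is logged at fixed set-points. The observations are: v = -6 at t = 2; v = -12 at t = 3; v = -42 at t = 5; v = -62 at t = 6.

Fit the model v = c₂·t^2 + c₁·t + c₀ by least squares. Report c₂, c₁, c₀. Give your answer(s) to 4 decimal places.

c₂ = -2.3333, c₁ = 4.4667, c₀ = -5.2000

Setting ∂/∂c₂ … = 0 gives: 2018·c₂ + 376·c₁ + 74·c₀ = -3414;  376·c₂ + 74·c₁ + 16·c₀ = -630;  74·c₂ + 16·c₁ + 4·c₀ = -122.
Inverting the 3×3 Gram matrix, [c₂, c₁, c₀]ᵀ = [-7/3, 67/15, -26/5]ᵀ.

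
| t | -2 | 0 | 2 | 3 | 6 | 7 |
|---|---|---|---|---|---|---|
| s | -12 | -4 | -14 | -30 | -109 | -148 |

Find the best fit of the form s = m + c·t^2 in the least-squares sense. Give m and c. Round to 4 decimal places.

Compute the Gram sums: Σ1 = 6, Σt^2 = 102, Σt^2·t^2 = 3810.
For Xᵀs: Σs = -317, Σt^2·s = -11550.
Normal equations: [[6, 102]; [102, 3810]]·[m, c]ᵀ = [-317, -11550]ᵀ.
Δ = 6·3810 − 102² = 12456.
m = ((-317)·3810 − 102·(-11550))/12456 = -4945/2076; c = (6·(-11550) − 102·(-317))/12456 = -6161/2076.

m = -2.3820, c = -2.9677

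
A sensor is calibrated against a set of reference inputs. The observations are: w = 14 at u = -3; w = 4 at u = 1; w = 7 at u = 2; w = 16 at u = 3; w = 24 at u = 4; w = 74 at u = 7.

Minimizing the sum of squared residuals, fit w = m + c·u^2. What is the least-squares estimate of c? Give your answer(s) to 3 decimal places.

c = 1.471

AᵀA·[m, c]ᵀ = Aᵀw reads: 6·m + 88·c = 139;  88·m + 2836·c = 4312.
det = 6·2836 − 88² = 9272.
m = (139·2836 − 88·4312)/9272 = 3687/2318; c = (6·4312 − 88·139)/9272 = 1705/1159.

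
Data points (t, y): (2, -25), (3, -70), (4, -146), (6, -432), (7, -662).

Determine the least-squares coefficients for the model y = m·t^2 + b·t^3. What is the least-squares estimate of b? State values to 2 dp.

b = -1.46

MᵀM·[m, b]ᵀ = Mᵀy reads: 4050·m + 25882·b = -51056;  25882·m + 169194·b = -331812.
det = 4050·169194 − 25882² = 15357776.
m = ((-51056)·169194 − 25882·(-331812))/15357776 = -6301335/1919722; b = (4050·(-331812) − 25882·(-51056))/15357776 = -2800901/1919722.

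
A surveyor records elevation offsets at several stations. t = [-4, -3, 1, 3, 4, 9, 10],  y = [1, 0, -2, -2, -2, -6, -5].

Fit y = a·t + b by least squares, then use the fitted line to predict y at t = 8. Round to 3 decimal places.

The normal equations are: 232·a + 20·b = -124;  20·a + 7·b = -16.
(Σt·t = 232, Σt = 20, Σ1 = 7, Σt·y = -124, Σy = -16.)
det = 232·7 − 20² = 1224.
a = ((-124)·7 − 20·(-16))/1224 = -137/306; b = (232·(-16) − 20·(-124))/1224 = -154/153.
At t = 8: ŷ = (-137/306)·(8) + (-154/153)·(1) = -78/17.

ŷ = -4.588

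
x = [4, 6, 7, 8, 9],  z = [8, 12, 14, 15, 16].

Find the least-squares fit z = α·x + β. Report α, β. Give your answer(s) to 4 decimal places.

α = 1.6216, β = 1.9730

Forming AᵀA = [[246, 34]; [34, 5]] and Aᵀz = [466, 65]ᵀ gives AᵀA·[α, β]ᵀ = Aᵀz.
Δ = 246·5 − 34² = 74.
α = (466·5 − 34·65)/74 = 60/37; β = (246·65 − 34·466)/74 = 73/37.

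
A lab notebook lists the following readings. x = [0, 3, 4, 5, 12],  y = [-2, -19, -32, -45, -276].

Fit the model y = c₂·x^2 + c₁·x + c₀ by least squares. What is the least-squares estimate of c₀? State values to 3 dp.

Normal-equation sums: Σx^2·x^2 = 21698, Σx^2·x = 1944, Σx^2 = 194, Σx·x = 194, Σx = 24, Σ1 = 5.
Right-hand side: Σx^2·y = -41552, Σx·y = -3722, Σy = -374.
AᵀA·[c₂, c₁, c₀]ᵀ = Aᵀy becomes [[21698, 1944, 194]; [1944, 194, 24]; [194, 24, 5]]·[c₂, c₁, c₀]ᵀ = [-41552, -3722, -374]ᵀ.
Row-reducing yields c₂ = -74730/37873, c₁ = 34427/37873, c₀ = -8966/3443.

c₀ = -2.604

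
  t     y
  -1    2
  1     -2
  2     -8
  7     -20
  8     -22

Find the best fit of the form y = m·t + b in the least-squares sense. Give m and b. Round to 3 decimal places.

m = -2.712, b = -0.778

With design matrix A, AᵀA = [[119, 17]; [17, 5]] and Aᵀy = [-336, -50]ᵀ.
det = 119·5 − 17² = 306.
m = ((-336)·5 − 17·(-50))/306 = -415/153; b = (119·(-50) − 17·(-336))/306 = -7/9.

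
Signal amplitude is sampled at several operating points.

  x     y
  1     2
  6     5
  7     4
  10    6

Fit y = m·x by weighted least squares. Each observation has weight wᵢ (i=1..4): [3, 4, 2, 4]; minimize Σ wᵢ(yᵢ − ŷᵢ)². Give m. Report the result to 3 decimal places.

Compute the Gram sums: Σwᵢ·x·x = 645.
Right-hand side: Σwᵢ·x·y = 422.
AᵀWA·[m]ᵀ = AᵀWy becomes [[645]]·[m]ᵀ = [422]ᵀ.
m = 422/645 = 0.654264.

m = 0.654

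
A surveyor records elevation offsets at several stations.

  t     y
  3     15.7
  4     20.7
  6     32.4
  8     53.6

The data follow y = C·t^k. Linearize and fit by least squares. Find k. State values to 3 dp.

Linearized form: ln y = k·ln t + ln C. From the 4 transformed points,
Over the data: Σln t = 6.3561, Σ(ln t)² = 10.6632, Σln y = 13.2435, Σln t·ln y = 21.7373.
Normal system: [[10.6632, 6.3561]; [6.3561, 4]]·[k, ln C]ᵀ = [21.7373, 13.2435]ᵀ.
Slope k = (n·Σln t·ln y − Σln t·Σln y)/(n·Σ(ln t)² − (Σln t)²) = (4·21.7373 − 6.3561·13.2435)/2.2529 = 1.23044; ln C = (Σln y − k·Σln t)/n = 1.35567.

k = 1.230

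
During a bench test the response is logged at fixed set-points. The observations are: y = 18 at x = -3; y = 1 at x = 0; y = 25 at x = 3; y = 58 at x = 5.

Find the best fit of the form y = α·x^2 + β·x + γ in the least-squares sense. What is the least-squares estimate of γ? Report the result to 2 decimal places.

γ = 2.09

From the data, Σx^2·x^2 = 787, Σx^2·x = 125, Σx^2 = 43, Σx·x = 43, Σx = 5, Σ1 = 4.
And Σx^2·y = 1837, Σx·y = 311, Σy = 102.
Inverting the 3×3 Gram matrix, [α, β, γ]ᵀ = [1571/762, 253/254, 797/381]ᵀ.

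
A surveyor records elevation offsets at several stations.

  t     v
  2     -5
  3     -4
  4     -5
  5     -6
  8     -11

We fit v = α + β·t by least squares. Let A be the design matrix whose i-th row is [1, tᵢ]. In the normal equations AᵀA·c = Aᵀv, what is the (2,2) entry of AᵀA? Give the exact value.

118

Row 2 ↔ basis t, column 2 ↔ basis t, so (AᵀA)_{2,2} = Σᵢ (t)·(t) = (2)·(2) + (3)·(3) + (4)·(4) + (5)·(5) + (8)·(8) = 118.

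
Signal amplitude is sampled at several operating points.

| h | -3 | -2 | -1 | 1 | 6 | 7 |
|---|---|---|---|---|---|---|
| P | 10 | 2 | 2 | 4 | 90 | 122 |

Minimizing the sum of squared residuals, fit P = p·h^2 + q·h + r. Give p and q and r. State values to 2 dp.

p = 2.08, q = 2.74, r = 0.09

The normal equations are: 3796·p + 524·q + 100·r = 9322;  524·p + 100·q + 8·r = 1362;  100·p + 8·q + 6·r = 230.
Row-reducing yields p = 7316/3525, q = 19297/7050, r = 109/1175.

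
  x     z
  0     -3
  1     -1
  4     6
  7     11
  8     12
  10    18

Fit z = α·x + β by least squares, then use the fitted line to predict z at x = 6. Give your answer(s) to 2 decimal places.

ẑ = 9.18

Forming AᵀA = [[230, 30]; [30, 6]] and Aᵀz = [376, 43]ᵀ gives AᵀA·[α, β]ᵀ = Aᵀz.
Eliminating β: 6·(row 1) − 30·(row 2) gives 480·α = 6·376 − 30·43 = 966, so α = 161/80.
Then β = (43 − 30·(161/80))/6 = -139/48.
At x = 6: ẑ = (161/80)·(6) + (-139/48)·(1) = 2203/240.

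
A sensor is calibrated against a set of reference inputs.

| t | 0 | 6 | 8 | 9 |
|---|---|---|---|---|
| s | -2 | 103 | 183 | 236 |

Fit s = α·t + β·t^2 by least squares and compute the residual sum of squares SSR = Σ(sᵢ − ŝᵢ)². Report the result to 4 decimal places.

Forming MᵀM = [[181, 1457]; [1457, 11953]] and Mᵀs = [4206, 34536]ᵀ gives MᵀM·[α, β]ᵀ = Mᵀs.
Eliminating β: 11953·(row 1) − 1457·(row 2) gives 40644·α = 11953·4206 − 1457·34536 = -44634, so α = -7439/6774.
Then β = (34536 − 1457·(-7439/6774))/11953 = 20479/6774.
Residuals: -2, 852/1129, -1917/1129, 1136/1129; SSR = 9557/1129.

SSR = 8.4650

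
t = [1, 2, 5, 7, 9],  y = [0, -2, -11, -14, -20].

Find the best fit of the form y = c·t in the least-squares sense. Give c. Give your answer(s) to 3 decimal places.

c = -2.106

The normal system MᵀM·[c]ᵀ = Mᵀy is [[160]]·[c]ᵀ = [-337]ᵀ.
Hence c = -337 / 160 ≈ -2.10625.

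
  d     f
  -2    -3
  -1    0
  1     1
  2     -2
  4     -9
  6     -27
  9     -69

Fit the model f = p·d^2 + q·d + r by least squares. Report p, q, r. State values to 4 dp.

AᵀA·[p, q, r]ᵀ = Aᵀf reads: 8147·p + 1009·q + 143·r = -6724;  1009·p + 143·q + 19·r = -816;  143·p + 19·q + 7·r = -109.
Inverting the 3×3 Gram matrix, [p, q, r]ᵀ = [-44123/46158, 37027/46158, 13687/7693]ᵀ.

p = -0.9559, q = 0.8022, r = 1.7791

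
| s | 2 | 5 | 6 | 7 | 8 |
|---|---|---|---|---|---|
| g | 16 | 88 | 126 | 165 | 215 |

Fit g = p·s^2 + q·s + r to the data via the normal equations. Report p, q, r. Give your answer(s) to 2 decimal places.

Sums needed: Σs^2·s^2 = 8434, Σs^2·s = 1204, Σs^2 = 178, Σs·s = 178, Σs = 28, Σ1 = 5.
And Σs^2·g = 28645, Σs·g = 4103, Σg = 610.
Normal equations: [[8434, 1204, 178]; [1204, 178, 28]; [178, 28, 5]]·[p, q, r]ᵀ = [28645, 4103, 610]ᵀ.
Inverting the 3×3 Gram matrix, [p, q, r]ᵀ = [11371/3822, 1817/546, -125/49]ᵀ.

p = 2.98, q = 3.33, r = -2.55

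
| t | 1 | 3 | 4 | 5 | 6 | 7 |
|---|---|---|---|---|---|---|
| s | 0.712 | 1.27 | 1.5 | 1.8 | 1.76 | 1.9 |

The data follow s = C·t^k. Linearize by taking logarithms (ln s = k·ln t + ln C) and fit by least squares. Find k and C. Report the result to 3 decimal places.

Let Y = ln s. Fitting Y = k·ln t + ln C by least squares:
Over the data: Σln t = 7.8320, Σ(ln t)² = 12.7160, Σln s = 2.0998, Σln t·ln s = 4.0326.
Normal system: [[12.7160, 7.8320]; [7.8320, 6]]·[k, ln C]ᵀ = [4.0326, 2.0998]ᵀ.
Slope k = (n·Σln t·ln s − Σln t·Σln s)/(n·Σ(ln t)² − (Σln t)²) = (6·4.0326 − 7.8320·2.0998)/14.9557 = 0.51821; ln C = (Σln s − k·Σln t)/n = -0.32648, so C = exp(-0.32648) = 0.72146.

k = 0.518, C = 0.721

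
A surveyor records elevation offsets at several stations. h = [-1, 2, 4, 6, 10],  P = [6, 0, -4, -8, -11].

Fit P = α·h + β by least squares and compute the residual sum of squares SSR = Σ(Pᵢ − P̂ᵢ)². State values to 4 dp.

SSR = 7.7762

Sums needed: Σh·h = 157, Σh = 21, Σ1 = 5.
And Σh·P = -180, ΣP = -17.
Normal equations: [[157, 21]; [21, 5]]·[α, β]ᵀ = [-180, -17]ᵀ.
Eliminating β: 5·(row 1) − 21·(row 2) gives 344·α = 5·(-180) − 21·(-17) = -543, so α = -543/344.
Then β = ((-17) − 21·(-543/344))/5 = 1111/344.
Residuals: 205/172, -25/344, -315/344, -605/344, 535/344; SSR = 2675/344.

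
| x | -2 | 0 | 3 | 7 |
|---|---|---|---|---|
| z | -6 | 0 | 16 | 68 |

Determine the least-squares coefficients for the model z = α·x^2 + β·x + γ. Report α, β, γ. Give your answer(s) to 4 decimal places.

The normal equations are: 2498·α + 362·β + 62·γ = 3452;  362·α + 62·β + 8·γ = 536;  62·α + 8·β + 4·γ = 78.
Row-reducing yields α = 193/213, β = 761/213, γ = -120/71.

α = 0.9061, β = 3.5728, γ = -1.6901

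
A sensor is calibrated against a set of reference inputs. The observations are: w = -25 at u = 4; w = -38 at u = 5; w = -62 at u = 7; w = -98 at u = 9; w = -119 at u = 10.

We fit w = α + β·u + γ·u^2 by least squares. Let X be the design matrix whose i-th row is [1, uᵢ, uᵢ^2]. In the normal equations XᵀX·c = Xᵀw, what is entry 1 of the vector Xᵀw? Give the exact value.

Entry 1 ↔ basis 1, so (Xᵀw)_{1} = Σᵢ wᵢ = (1)·(-25) + (1)·(-38) + (1)·(-62) + (1)·(-98) + (1)·(-119) = -342.

-342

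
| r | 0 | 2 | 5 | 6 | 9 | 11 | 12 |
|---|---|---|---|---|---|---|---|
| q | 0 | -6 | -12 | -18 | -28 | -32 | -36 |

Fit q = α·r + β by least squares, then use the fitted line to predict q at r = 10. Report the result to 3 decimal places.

q̂ = -29.638

With design matrix M, MᵀM = [[411, 45]; [45, 7]] and Mᵀq = [-1216, -132]ᵀ.
Eliminating β: 7·(row 1) − 45·(row 2) gives 852·α = 7·(-1216) − 45·(-132) = -2572, so α = -643/213.
Then β = ((-132) − 45·(-643/213))/7 = 39/71.
At r = 10: q̂ = (-643/213)·(10) + (39/71)·(1) = -6313/213.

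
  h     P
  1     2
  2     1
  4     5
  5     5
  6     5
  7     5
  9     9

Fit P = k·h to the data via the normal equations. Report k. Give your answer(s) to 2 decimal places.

With design matrix A, AᵀA = [[212]] and AᵀP = [195]ᵀ.
k = 195/212 = 0.919811.

k = 0.92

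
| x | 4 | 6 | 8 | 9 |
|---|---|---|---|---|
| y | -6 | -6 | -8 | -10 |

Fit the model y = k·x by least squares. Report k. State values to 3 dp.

k = -1.086

Forming AᵀA = [[197]] and Aᵀy = [-214]ᵀ gives AᵀA·[k]ᵀ = Aᵀy.
Hence k = -214 / 197 ≈ -1.08629.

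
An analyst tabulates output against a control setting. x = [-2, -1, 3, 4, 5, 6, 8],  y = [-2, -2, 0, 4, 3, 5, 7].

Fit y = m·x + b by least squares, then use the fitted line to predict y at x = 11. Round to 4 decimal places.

ŷ = 9.3022

Sums needed: Σx·x = 155, Σx = 23, Σ1 = 7.
And Σx·y = 123, Σy = 15.
MᵀM·[m, b]ᵀ = Mᵀy becomes [[155, 23]; [23, 7]]·[m, b]ᵀ = [123, 15]ᵀ.
Determinant 155·7 − 23² = 556.
m = (123·7 − 23·15)/556 = 129/139; b = (155·15 − 23·123)/556 = -126/139.
At x = 11: ŷ = (129/139)·(11) + (-126/139)·(1) = 1293/139.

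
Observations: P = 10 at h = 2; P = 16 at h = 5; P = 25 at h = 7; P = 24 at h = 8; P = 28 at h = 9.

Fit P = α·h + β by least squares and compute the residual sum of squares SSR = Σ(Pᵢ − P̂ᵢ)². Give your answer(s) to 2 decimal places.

SSR = 9.32

The normal system AᵀA·[α, β]ᵀ = AᵀP is [[223, 31]; [31, 5]]·[α, β]ᵀ = [719, 103]ᵀ.
Δ = 223·5 − 31² = 154.
α = (719·5 − 31·103)/154 = 201/77; β = (223·103 − 31·719)/154 = 340/77.
Residuals: 4/11, -113/77, 178/77, -100/77, 1/11; SSR = 718/77.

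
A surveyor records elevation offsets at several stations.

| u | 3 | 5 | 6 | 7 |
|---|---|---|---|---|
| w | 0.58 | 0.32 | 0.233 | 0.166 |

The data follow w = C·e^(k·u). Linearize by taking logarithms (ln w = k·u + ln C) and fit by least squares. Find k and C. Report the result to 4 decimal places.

Let Y = ln w. Fitting Y = k·u + ln C by least squares:
XᵀX = [[119.0000, 21.0000]; [21.0000, 4]], rhs = [-28.6420, -4.9366]ᵀ  (here Σu = 21.0000, Σ(u)² = 119.0000, Σln w = -4.9366, Σu·ln w = -28.6420).
Solving (det = 35.0000): k = -0.31139, ln C = 0.40062, so C = exp(0.40062) = 1.49275.

k = -0.3114, C = 1.4928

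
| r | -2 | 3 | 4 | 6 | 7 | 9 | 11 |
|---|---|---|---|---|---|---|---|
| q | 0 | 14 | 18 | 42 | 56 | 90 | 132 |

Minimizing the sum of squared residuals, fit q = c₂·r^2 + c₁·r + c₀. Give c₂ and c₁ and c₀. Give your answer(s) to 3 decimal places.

c₂ = 0.978, c₁ = 1.318, c₀ = -1.004

The normal equations are: 25252·c₂ + 2702·c₁ + 316·c₀ = 27932;  2702·c₂ + 316·c₁ + 38·c₀ = 3020;  316·c₂ + 38·c₁ + 7·c₀ = 352.
Inverting the 3×3 Gram matrix, [c₂, c₁, c₀]ᵀ = [132358/135387, 178490/135387, -135932/135387]ᵀ.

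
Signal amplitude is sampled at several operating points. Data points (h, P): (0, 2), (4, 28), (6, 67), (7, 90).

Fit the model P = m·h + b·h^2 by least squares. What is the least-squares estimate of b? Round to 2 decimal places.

b = 1.94

Forming AᵀA = [[101, 623]; [623, 3953]] and AᵀP = [1144, 7270]ᵀ gives AᵀA·[m, b]ᵀ = AᵀP.
Determinant 101·3953 − 623² = 11124.
m = (1144·3953 − 623·7270)/11124 = -1163/1854; b = (101·7270 − 623·1144)/11124 = 3593/1854.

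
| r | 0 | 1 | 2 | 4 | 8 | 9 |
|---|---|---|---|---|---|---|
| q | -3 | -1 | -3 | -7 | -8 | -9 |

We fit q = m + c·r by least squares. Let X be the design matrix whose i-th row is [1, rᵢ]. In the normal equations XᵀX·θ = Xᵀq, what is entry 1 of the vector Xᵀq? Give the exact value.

-31

Entry 1 ↔ basis 1, so (Xᵀq)_{1} = Σᵢ qᵢ = (1)·(-3) + (1)·(-1) + (1)·(-3) + (1)·(-7) + (1)·(-8) + (1)·(-9) = -31.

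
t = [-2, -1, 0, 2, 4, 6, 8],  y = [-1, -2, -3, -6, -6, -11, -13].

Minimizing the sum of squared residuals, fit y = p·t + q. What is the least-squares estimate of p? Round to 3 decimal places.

p = -1.195

Compute the Gram sums: Σt·t = 125, Σt = 17, Σ1 = 7.
Right-hand side: Σt·y = -202, Σy = -42.
Δ = 125·7 − 17² = 586.
p = ((-202)·7 − 17·(-42))/586 = -350/293; q = (125·(-42) − 17·(-202))/586 = -908/293.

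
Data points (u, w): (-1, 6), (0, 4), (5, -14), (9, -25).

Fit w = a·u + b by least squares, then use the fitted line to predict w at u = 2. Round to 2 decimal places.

ŵ = -3.26

AᵀA·[a, b]ᵀ = Aᵀw reads: 107·a + 13·b = -301;  13·a + 4·b = -29.
Eliminating b: 4·(row 1) − 13·(row 2) gives 259·a = 4·(-301) − 13·(-29) = -827, so a = -827/259.
Then b = ((-29) − 13·(-827/259))/4 = 810/259.
At u = 2: ŵ = (-827/259)·(2) + (810/259)·(1) = -844/259.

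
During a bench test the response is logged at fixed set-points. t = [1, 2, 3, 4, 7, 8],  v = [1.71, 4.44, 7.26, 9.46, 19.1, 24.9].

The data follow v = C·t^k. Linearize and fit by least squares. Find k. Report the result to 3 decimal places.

k = 1.250

Taking logs, ln v = k·ln t + ln C, so regress ln v on ln t.
Sums: Σln t = 7.2034, Σ(ln t)² = 11.7199, Σln v = 12.4212, Σln t·ln v = 18.7512.
Normal system: [[11.7199, 7.2034]; [7.2034, 6]]·[k, ln C]ᵀ = [18.7512, 12.4212]ᵀ.
Δ = 11.7199·6 − (7.2034)² = 18.4301; k = (18.7512·6 − 7.2034·12.4212)/18.4301 = 1.24972, ln C = (11.7199·12.4212 − 7.2034·18.7512)/18.4301 = 0.56982.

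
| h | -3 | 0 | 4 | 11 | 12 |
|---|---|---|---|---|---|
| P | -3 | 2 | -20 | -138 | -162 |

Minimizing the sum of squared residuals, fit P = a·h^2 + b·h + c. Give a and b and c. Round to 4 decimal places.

Sums needed: Σh^2·h^2 = 35714, Σh^2·h = 3096, Σh^2 = 290, Σh·h = 290, Σh = 24, Σ1 = 5.
Moment sums: Σh^2·P = -40373, Σh·P = -3533, ΣP = -321.
MᵀM·[a, b, c]ᵀ = MᵀP becomes [[35714, 3096, 290]; [3096, 290, 24]; [290, 24, 5]]·[a, b, c]ᵀ = [-40373, -3533, -321]ᵀ.
Solving the 3×3 system (Gaussian elimination) gives a = -1020163/997638, b = -475089/332546, c = 981188/498819.

a = -1.0226, b = -1.4286, c = 1.9670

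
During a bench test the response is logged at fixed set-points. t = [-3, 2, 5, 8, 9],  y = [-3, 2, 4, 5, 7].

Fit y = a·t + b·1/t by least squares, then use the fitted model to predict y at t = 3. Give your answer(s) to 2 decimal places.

ŷ = 2.65

Sums needed: Σt·t = 183, Σt·1/t = 5, Σ1/t·1/t = 55609/129600.
And Σt·y = 136, Σ1/t·y = 1513/360.
Normal equations: [[183, 5]; [5, 55609/129600]]·[a, b]ᵀ = [136, 1513/360]ᵀ.
Δ = 183·(55609/129600) − 5² = 2312149/43200.
a = (136·(55609/129600) − 5·(1513/360))/(2312149/43200) = 4839424/6936447; b = (183·(1513/360) − 5·136)/(2312149/43200) = 3849480/2312149.
At t = 3: ŷ = (4839424/6936447)·(3) + (3849480/2312149)·(1/3) = 6122584/2312149.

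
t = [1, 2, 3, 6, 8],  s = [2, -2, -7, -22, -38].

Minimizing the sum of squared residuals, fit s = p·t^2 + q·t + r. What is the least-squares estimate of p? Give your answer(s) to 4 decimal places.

With design matrix A, AᵀA = [[5490, 764, 114]; [764, 114, 20]; [114, 20, 5]] and Aᵀs = [-3293, -459, -67]ᵀ.
Inverting the 3×3 Gram matrix, [p, q, r]ᵀ = [-2989/8558, -1909/778, 18734/4279]ᵀ.

p = -0.3493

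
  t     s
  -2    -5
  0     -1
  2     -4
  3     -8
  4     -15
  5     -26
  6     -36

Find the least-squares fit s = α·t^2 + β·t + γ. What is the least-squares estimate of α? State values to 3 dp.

α = -1.062

With design matrix M, MᵀM = [[2290, 432, 94]; [432, 94, 18]; [94, 18, 7]] and Mᵀs = [-2294, -428, -95]ᵀ.
Inverting the 3×3 Gram matrix, [α, β, γ]ᵀ = [-7950/7483, 2893/7483, -2237/7483]ᵀ.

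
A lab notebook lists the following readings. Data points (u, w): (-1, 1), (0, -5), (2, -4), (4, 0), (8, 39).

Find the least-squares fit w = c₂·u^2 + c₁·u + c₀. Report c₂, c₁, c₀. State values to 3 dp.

c₂ = 1.047, c₁ = -3.057, c₀ = -3.646

AᵀA·[c₂, c₁, c₀]ᵀ = Aᵀw reads: 4369·c₂ + 583·c₁ + 85·c₀ = 2481;  583·c₂ + 85·c₁ + 13·c₀ = 303;  85·c₂ + 13·c₁ + 5·c₀ = 31.
Row-reducing yields c₂ = 740/707, c₁ = -2161/707, c₀ = -2578/707.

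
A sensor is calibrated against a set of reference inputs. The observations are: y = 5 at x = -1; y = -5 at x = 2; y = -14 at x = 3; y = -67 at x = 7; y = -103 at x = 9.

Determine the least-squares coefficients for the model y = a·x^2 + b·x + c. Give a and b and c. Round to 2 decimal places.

a = -1.01, b = -2.82, c = 3.63

From the data, Σx^2·x^2 = 9060, Σx^2·x = 1106, Σx^2 = 144, Σx·x = 144, Σx = 20, Σ1 = 5.
Moment sums: Σx^2·y = -11767, Σx·y = -1453, Σy = -184.
AᵀA·[a, b, c]ᵀ = Aᵀy becomes [[9060, 1106, 144]; [1106, 144, 20]; [144, 20, 5]]·[a, b, c]ᵀ = [-11767, -1453, -184]ᵀ.
Solving the 3×3 system (Gaussian elimination) gives a = -84823/83798, b = -236359/83798, c = 152286/41899.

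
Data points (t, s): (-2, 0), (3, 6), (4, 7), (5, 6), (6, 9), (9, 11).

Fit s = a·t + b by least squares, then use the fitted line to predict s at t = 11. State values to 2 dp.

ŝ = 13.30

Sums needed: Σt·t = 171, Σt = 25, Σ1 = 6.
Moment sums: Σt·s = 229, Σs = 39.
Eliminating b: 6·(row 1) − 25·(row 2) gives 401·a = 6·229 − 25·39 = 399, so a = 399/401.
Then b = (39 − 25·(399/401))/6 = 944/401.
At t = 11: ŝ = (399/401)·(11) + (944/401)·(1) = 5333/401.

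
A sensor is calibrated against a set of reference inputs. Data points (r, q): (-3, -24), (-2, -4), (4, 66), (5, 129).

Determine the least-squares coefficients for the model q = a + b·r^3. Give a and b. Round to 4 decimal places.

The normal system MᵀM·[a, b]ᵀ = Mᵀq is [[4, 154]; [154, 20514]]·[a, b]ᵀ = [167, 21029]ᵀ.
Δ = 4·20514 − 154² = 58340.
a = (167·20514 − 154·21029)/58340 = 46843/14585; b = (4·21029 − 154·167)/58340 = 29199/29170.

a = 3.2117, b = 1.0010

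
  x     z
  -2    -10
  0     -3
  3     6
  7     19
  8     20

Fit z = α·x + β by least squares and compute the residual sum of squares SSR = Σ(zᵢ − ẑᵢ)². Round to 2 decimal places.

Setting ∂/∂α … = 0 gives: 126·α + 16·β = 331;  16·α + 5·β = 32.
(Σx·x = 126, Σx = 16, Σ1 = 5, Σx·z = 331, Σz = 32.)
Eliminating β: 5·(row 1) − 16·(row 2) gives 374·α = 5·331 − 16·32 = 1143, so α = 1143/374.
Then β = (32 − 16·(1143/374))/5 = -632/187.
Residuals: -95/187, 71/187, 79/374, 369/374, -200/187; SSR = 959/374.

SSR = 2.56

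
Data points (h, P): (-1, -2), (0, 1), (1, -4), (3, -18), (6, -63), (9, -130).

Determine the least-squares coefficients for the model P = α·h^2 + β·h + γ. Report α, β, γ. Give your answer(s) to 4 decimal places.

α = -1.4181, β = -1.6509, γ = -0.7948

Setting ∂/∂α … = 0 gives: 7940·α + 972·β + 128·γ = -12966;  972·α + 128·β + 18·γ = -1604;  128·α + 18·β + 6·γ = -216.
Row-reducing yields α = -3843/2710, β = -2237/1355, γ = -1077/1355.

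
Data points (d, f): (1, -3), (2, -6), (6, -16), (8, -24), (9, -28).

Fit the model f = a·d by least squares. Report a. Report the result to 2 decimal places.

The normal system AᵀA·[a]ᵀ = Aᵀf is [[186]]·[a]ᵀ = [-555]ᵀ.
a = (-555)/186 = -2.98387.

a = -2.98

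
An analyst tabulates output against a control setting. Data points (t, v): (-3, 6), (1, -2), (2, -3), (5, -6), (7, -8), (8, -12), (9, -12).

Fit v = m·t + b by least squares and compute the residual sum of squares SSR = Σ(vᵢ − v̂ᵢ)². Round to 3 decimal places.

With design matrix A, AᵀA = [[233, 29]; [29, 7]] and Aᵀv = [-316, -37]ᵀ.
Δ = 233·7 − 29² = 790.
m = ((-316)·7 − 29·(-37))/790 = -1139/790; b = (233·(-37) − 29·(-316))/790 = 543/790.
Residuals: 78/79, -492/395, -127/158, 206/395, 111/79, -911/790, 114/395; SSR = 5397/790.

SSR = 6.832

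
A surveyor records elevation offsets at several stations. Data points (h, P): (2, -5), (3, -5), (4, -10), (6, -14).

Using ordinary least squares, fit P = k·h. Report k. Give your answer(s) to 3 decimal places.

Setting ∂/∂k … = 0 gives: 65·k = -149.
k = (-149)/65 = -2.29231.

k = -2.292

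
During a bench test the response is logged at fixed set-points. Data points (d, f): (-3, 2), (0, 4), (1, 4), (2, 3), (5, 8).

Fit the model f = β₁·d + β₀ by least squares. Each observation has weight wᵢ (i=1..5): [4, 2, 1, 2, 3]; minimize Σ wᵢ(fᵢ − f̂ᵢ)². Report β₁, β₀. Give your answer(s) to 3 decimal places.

β₁ = 0.686, β₀ = 3.709

Compute the Gram sums: Σwᵢ·d·d = 120, Σwᵢ·d = 8, Σwᵢ·1 = 12.
Right-hand side: Σwᵢ·d·f = 112, Σwᵢ·f = 50.
Normal equations: [[120, 8]; [8, 12]]·[β₁, β₀]ᵀ = [112, 50]ᵀ.
Eliminating β₀: 12·(row 1) − 8·(row 2) gives 1376·β₁ = 12·112 − 8·50 = 944, so β₁ = 59/86.
Then β₀ = (50 − 8·(59/86))/12 = 319/86.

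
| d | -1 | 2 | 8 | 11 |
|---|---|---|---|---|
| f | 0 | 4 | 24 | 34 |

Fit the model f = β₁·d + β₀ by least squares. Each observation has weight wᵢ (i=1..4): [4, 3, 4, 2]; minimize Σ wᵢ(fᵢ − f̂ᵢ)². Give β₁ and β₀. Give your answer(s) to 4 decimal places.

β₁ = 2.8663, β₀ = 1.1912

Compute the Gram sums: Σwᵢ·d·d = 514, Σwᵢ·d = 56, Σwᵢ·1 = 13.
For XᵀWf: Σwᵢ·d·f = 1540, Σwᵢ·f = 176.
So XᵀWX·[β₁, β₀]ᵀ = XᵀWf: [[514, 56]; [56, 13]]·[β₁, β₀]ᵀ = [1540, 176]ᵀ.
Δ = 514·13 − 56² = 3546.
β₁ = (1540·13 − 56·176)/3546 = 1694/591; β₀ = (514·176 − 56·1540)/3546 = 704/591.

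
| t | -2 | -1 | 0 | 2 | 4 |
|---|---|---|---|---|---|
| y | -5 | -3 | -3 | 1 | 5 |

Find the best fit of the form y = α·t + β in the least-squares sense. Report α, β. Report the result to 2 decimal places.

From the data, Σt·t = 25, Σt = 3, Σ1 = 5.
For Xᵀy: Σt·y = 35, Σy = -5.
XᵀX·[α, β]ᵀ = Xᵀy becomes [[25, 3]; [3, 5]]·[α, β]ᵀ = [35, -5]ᵀ.
Determinant 25·5 − 3² = 116.
α = (35·5 − 3·(-5))/116 = 95/58; β = (25·(-5) − 3·35)/116 = -115/58.

α = 1.64, β = -1.98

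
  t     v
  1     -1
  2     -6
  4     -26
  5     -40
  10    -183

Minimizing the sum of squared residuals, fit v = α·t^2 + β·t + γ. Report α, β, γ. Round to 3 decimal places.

Forming AᵀA = [[10898, 1198, 146]; [1198, 146, 22]; [146, 22, 5]] and Aᵀv = [-19741, -2147, -256]ᵀ gives AᵀA·[α, β, γ]ᵀ = Aᵀv.
Solving the 3×3 system (Gaussian elimination) gives α = -115/56, β = 137/56, γ = -2.

α = -2.054, β = 2.446, γ = -2.000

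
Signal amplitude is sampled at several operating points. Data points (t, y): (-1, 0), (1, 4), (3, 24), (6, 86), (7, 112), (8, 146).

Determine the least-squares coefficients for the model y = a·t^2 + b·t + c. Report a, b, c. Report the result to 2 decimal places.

a = 2.02, b = 2.03, c = -0.04

With design matrix X, XᵀX = [[7876, 1098, 160]; [1098, 160, 24]; [160, 24, 6]] and Xᵀy = [18148, 2544, 372]ᵀ.
Row-reducing yields a = 32208/15925, b = 32274/15925, c = -626/15925.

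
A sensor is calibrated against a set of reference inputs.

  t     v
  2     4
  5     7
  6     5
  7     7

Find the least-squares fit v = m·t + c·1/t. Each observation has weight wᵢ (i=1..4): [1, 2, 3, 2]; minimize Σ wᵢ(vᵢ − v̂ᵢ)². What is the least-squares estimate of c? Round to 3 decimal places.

Setting ∂/∂m … = 0 gives: 260·m + 8·c = 266;  8·m + (1669/3675)·c = 93/10.
Δ = 260·(1669/3675) − 8² = 39748/735.
m = (266·(1669/3675) − 8·(93/10))/(39748/735) = 85267/99370; c = (260·(93/10) − 8·266)/(39748/735) = 106575/19874.

c = 5.363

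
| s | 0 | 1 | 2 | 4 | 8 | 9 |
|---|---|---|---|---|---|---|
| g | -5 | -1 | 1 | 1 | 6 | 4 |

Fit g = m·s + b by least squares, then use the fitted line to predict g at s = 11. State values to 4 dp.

ĝ = 7.5000

AᵀA·[m, b]ᵀ = Aᵀg reads: 166·m + 24·b = 89;  24·m + 6·b = 6.
det = 166·6 − 24² = 420.
m = (89·6 − 24·6)/420 = 13/14; b = (166·6 − 24·89)/420 = -19/7.
At s = 11: ĝ = (13/14)·(11) + (-19/7)·(1) = 15/2.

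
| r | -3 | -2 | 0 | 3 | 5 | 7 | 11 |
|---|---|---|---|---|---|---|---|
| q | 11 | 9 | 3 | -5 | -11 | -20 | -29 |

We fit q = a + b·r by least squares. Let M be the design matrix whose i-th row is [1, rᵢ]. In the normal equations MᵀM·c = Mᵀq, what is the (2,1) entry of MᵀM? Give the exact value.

21

Row 2 ↔ basis r, column 1 ↔ basis 1, so (MᵀM)_{2,1} = Σᵢ r = (-3)·(1) + (-2)·(1) + (0)·(1) + (3)·(1) + (5)·(1) + (7)·(1) + (11)·(1) = 21.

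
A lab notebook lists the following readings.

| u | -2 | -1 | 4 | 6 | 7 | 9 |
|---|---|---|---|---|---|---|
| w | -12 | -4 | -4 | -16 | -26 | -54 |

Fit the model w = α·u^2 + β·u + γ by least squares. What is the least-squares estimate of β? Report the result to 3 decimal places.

The normal system MᵀM·[α, β, γ]ᵀ = Mᵀw is [[10531, 1343, 187]; [1343, 187, 23]; [187, 23, 6]]·[α, β, γ]ᵀ = [-6340, -752, -116]ᵀ.
Row-reducing yields α = -38423/36356, β = 130379/36356, γ = -1288/9089.

β = 3.586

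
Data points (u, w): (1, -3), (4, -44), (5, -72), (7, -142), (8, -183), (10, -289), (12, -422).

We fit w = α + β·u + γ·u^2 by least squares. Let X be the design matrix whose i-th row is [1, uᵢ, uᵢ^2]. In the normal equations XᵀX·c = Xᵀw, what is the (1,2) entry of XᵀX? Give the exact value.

Row 1 ↔ basis 1, column 2 ↔ basis u, so (XᵀX)_{1,2} = Σᵢ u = (1)·(1) + (1)·(4) + (1)·(5) + (1)·(7) + (1)·(8) + (1)·(10) + (1)·(12) = 47.

47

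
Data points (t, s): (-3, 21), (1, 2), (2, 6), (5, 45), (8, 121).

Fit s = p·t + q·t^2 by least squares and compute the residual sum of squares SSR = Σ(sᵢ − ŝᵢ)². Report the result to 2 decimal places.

With design matrix X, XᵀX = [[103, 619]; [619, 4819]] and Xᵀs = [1144, 9084]ᵀ.
det = 103·4819 − 619² = 113196.
p = (1144·4819 − 619·9084)/113196 = -27515/28299; q = (103·9084 − 619·1144)/113196 = 56879/28299.
Residuals: -59/9433, 9078/9433, -2692/28299, -10945/28299, 4043/28299; SSR = 31277/28299.

SSR = 1.11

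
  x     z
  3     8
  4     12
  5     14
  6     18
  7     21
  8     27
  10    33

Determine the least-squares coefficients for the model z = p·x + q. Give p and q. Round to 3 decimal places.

p = 3.615, q = -3.205

Setting ∂/∂p … = 0 gives: 299·p + 43·q = 943;  43·p + 7·q = 133.
Eliminating q: 7·(row 1) − 43·(row 2) gives 244·p = 7·943 − 43·133 = 882, so p = 441/122.
Then q = (133 − 43·(441/122))/7 = -391/122.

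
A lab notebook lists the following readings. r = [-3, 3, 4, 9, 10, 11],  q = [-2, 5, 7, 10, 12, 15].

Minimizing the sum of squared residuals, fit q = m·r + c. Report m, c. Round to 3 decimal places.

m = 1.100, c = 1.600

Forming MᵀM = [[336, 34]; [34, 6]] and Mᵀq = [424, 47]ᵀ gives MᵀM·[m, c]ᵀ = Mᵀq.
Determinant 336·6 − 34² = 860.
m = (424·6 − 34·47)/860 = 11/10; c = (336·47 − 34·424)/860 = 8/5.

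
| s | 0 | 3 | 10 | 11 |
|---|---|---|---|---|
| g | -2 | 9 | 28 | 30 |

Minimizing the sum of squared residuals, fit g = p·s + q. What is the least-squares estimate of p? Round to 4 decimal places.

p = 2.8721

From the data, Σs·s = 230, Σs = 24, Σ1 = 4.
For Xᵀg: Σs·g = 637, Σg = 65.
Normal equations: [[230, 24]; [24, 4]]·[p, q]ᵀ = [637, 65]ᵀ.
Eliminating q: 4·(row 1) − 24·(row 2) gives 344·p = 4·637 − 24·65 = 988, so p = 247/86.
Then q = (65 − 24·(247/86))/4 = -169/172.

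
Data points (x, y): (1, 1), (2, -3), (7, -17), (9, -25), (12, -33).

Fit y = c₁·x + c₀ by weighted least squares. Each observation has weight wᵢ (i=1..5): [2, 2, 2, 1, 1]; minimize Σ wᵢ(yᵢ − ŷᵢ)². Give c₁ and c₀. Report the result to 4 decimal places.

c₁ = -3.0682, c₀ = 3.7243

The normal system MᵀWM·[c₁, c₀]ᵀ = MᵀWy is [[333, 41]; [41, 8]]·[c₁, c₀]ᵀ = [-869, -96]ᵀ.
Eliminating c₀: 8·(row 1) − 41·(row 2) gives 983·c₁ = 8·(-869) − 41·(-96) = -3016, so c₁ = -3016/983.
Then c₀ = ((-96) − 41·(-3016/983))/8 = 3661/983.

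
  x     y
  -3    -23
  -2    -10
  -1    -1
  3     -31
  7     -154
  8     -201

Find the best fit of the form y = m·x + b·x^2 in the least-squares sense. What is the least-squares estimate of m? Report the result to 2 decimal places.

m = -1.24

Forming AᵀA = [[136, 846]; [846, 6676]] and Aᵀy = [-2689, -20937]ᵀ gives AᵀA·[m, b]ᵀ = Aᵀy.
Determinant 136·6676 − 846² = 192220.
m = ((-2689)·6676 − 846·(-20937))/192220 = -119531/96110; b = (136·(-20937) − 846·(-2689))/192220 = -286269/96110.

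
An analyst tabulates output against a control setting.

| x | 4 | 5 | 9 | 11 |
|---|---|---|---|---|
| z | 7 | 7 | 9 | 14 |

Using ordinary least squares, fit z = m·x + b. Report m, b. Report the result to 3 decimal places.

m = 0.908, b = 2.664

With design matrix M, MᵀM = [[243, 29]; [29, 4]] and Mᵀz = [298, 37]ᵀ.
det = 243·4 − 29² = 131.
m = (298·4 − 29·37)/131 = 119/131; b = (243·37 − 29·298)/131 = 349/131.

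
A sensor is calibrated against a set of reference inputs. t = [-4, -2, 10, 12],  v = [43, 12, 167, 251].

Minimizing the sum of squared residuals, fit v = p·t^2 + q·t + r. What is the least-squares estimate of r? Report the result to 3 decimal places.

Sums needed: Σt^2·t^2 = 31008, Σt^2·t = 2656, Σt^2 = 264, Σt·t = 264, Σt = 16, Σ1 = 4.
And Σt^2·v = 53580, Σt·v = 4486, Σv = 473.
AᵀA·[p, q, r]ᵀ = Aᵀv becomes [[31008, 2656, 264]; [2656, 264, 16]; [264, 16, 4]]·[p, q, r]ᵀ = [53580, 4486, 473]ᵀ.
Inverting the 3×3 Gram matrix, [p, q, r]ᵀ = [115/56, -2421/700, -604/175]ᵀ.

r = -3.451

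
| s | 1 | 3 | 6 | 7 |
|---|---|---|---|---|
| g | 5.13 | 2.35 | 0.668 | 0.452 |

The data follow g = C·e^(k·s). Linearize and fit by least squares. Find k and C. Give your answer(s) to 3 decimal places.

Let Y = ln g. Fitting Y = k·s + ln C by least squares:
Σs = 17.0000, Σ(s)² = 95.0000, Σln g = 1.2920, Σs·ln g = -3.7810.
Equations: 95.0000·k + 17.0000·ln C = -3.7810;  17.0000·k + 4·ln C = 1.2920.
Slope k = (n·Σs·ln g − Σs·Σln g)/(n·Σ(s)² − (Σs)²) = (4·-3.7810 − 17.0000·1.2920)/91.0000 = -0.40756; ln C = (Σln g − k·Σs)/n = 2.05510, so C = exp(2.05510) = 7.80766.

k = -0.408, C = 7.808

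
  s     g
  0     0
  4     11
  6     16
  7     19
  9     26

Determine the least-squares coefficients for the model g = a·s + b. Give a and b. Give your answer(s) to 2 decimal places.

From the data, Σs·s = 182, Σs = 26, Σ1 = 5.
Right-hand side: Σs·g = 507, Σg = 72.
So XᵀX·[a, b]ᵀ = Xᵀg: [[182, 26]; [26, 5]]·[a, b]ᵀ = [507, 72]ᵀ.
Eliminating b: 5·(row 1) − 26·(row 2) gives 234·a = 5·507 − 26·72 = 663, so a = 17/6.
Then b = (72 − 26·(17/6))/5 = -1/3.

a = 2.83, b = -0.33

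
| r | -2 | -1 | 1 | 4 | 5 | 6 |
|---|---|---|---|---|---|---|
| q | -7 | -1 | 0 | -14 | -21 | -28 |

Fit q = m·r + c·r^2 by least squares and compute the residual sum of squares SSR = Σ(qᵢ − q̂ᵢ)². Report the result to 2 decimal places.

Normal-equation sums: Σr·r = 83, Σr·r^2 = 397, Σr^2·r^2 = 2195.
Moment sums: Σr·q = -314, Σr^2·q = -1786.
Eliminating c: 2195·(row 1) − 397·(row 2) gives 24576·m = 2195·(-314) − 397·(-1786) = 19812, so m = 1651/2048.
Then c = ((-1786) − 397·(1651/2048))/2195 = -1965/2048.
Residuals: -1587/1024, 49/64, 157/1024, -959/512, -1069/1024, 1745/1024; SSR = 5383/512.

SSR = 10.51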